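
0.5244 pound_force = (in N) 2.333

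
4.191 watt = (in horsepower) 0.00562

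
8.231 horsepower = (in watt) 6138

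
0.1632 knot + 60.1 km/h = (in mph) 37.53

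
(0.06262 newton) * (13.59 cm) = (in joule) 0.00851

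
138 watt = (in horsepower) 0.1851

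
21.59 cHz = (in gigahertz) 2.159e-10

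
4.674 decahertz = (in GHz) 4.674e-08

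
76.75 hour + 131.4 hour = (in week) 1.239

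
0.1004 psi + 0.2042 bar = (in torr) 158.4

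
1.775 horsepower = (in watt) 1324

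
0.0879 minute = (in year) 1.672e-07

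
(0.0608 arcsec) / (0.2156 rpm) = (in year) 4.14e-13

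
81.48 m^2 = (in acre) 0.02013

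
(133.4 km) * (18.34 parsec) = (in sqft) 8.126e+23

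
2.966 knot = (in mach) 0.004481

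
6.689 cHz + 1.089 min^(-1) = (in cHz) 8.504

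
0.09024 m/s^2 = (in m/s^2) 0.09024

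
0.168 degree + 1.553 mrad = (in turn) 0.0007138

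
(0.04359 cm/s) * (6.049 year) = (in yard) 9.094e+04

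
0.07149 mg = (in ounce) 2.522e-06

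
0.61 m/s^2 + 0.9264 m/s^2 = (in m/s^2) 1.536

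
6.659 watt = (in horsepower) 0.00893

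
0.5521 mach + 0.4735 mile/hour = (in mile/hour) 421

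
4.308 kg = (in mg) 4.308e+06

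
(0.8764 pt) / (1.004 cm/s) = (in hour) 8.554e-06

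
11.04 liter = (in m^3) 0.01104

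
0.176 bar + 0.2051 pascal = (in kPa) 17.6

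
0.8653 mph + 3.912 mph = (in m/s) 2.136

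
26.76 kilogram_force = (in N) 262.4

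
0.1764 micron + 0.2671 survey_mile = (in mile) 0.2671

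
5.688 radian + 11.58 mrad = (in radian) 5.7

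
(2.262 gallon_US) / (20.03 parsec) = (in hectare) 1.385e-24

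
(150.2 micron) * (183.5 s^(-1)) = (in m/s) 0.02756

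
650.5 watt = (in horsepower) 0.8723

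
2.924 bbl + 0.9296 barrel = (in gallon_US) 161.9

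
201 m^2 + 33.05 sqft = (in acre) 0.05043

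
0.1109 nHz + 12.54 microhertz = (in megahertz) 1.254e-11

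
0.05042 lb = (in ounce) 0.8067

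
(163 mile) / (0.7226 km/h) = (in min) 2.178e+04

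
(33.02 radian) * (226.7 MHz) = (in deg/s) 4.289e+11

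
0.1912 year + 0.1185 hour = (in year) 0.1912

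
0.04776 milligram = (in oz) 1.685e-06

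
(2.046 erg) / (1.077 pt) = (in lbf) 0.0001211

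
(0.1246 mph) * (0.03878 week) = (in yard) 1429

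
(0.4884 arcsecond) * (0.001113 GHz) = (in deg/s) 151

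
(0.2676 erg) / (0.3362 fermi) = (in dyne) 7.96e+12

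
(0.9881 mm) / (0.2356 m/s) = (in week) 6.934e-09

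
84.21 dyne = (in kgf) 8.587e-05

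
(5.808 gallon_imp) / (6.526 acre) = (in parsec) 3.24e-23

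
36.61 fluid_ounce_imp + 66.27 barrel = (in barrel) 66.28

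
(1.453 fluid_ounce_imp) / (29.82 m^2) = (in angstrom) 1.384e+04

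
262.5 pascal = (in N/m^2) 262.5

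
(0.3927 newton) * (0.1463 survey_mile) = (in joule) 92.46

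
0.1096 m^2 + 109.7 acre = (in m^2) 4.439e+05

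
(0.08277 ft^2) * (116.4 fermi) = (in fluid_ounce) 3.027e-11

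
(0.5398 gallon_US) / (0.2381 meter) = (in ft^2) 0.09238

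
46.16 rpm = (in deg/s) 277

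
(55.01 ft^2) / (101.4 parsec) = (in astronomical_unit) 1.092e-29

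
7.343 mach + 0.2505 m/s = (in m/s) 2501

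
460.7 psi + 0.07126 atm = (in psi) 461.7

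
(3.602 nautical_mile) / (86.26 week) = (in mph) 0.000286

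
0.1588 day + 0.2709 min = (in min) 228.9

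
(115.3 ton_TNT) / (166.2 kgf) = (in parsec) 9.592e-09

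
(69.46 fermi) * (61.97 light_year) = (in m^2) 4.072e+04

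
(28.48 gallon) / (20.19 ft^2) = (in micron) 5.748e+04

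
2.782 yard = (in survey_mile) 0.001581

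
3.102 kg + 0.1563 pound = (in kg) 3.173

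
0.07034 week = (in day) 0.4924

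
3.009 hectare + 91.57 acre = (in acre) 99.01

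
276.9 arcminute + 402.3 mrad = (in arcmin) 1660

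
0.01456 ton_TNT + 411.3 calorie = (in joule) 6.092e+07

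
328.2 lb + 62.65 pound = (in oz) 6254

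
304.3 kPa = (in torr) 2282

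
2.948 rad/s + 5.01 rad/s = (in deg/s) 456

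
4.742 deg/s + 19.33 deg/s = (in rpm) 4.012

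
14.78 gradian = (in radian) 0.2322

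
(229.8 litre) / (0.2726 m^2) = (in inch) 33.19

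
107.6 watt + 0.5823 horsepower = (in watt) 541.8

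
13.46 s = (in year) 4.268e-07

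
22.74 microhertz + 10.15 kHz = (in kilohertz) 10.15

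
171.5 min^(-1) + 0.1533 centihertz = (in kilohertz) 0.00286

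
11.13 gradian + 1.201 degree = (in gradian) 12.46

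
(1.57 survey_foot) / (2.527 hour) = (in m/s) 5.26e-05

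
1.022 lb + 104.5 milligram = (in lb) 1.022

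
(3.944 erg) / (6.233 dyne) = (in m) 0.006328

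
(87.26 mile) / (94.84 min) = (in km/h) 88.84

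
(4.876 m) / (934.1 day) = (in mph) 1.351e-07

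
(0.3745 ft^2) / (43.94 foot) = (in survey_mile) 1.614e-06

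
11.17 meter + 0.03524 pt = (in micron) 1.117e+07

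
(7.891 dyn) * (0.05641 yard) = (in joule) 4.07e-06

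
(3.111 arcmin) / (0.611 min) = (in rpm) 0.0002357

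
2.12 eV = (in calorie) 8.118e-20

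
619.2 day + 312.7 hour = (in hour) 1.517e+04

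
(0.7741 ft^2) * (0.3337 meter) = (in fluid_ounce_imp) 844.6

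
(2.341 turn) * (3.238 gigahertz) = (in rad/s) 4.763e+10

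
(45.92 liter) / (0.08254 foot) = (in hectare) 0.0001825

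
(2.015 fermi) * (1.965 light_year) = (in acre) 0.009256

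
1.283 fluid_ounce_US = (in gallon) 0.01002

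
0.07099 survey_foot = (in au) 1.446e-13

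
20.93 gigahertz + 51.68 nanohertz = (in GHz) 20.93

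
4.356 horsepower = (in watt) 3248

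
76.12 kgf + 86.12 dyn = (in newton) 746.5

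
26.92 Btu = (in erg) 2.84e+11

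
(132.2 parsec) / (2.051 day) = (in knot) 4.475e+13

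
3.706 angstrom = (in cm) 3.706e-08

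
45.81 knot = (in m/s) 23.57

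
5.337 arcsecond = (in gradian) 0.001647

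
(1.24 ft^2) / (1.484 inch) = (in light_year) 3.23e-16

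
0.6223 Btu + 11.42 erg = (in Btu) 0.6223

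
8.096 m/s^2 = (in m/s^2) 8.096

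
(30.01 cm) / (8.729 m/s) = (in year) 1.09e-09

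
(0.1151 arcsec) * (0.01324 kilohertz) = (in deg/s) 0.0004233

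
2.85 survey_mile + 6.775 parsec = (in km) 2.091e+14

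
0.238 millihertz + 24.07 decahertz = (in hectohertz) 2.407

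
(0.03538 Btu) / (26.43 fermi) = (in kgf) 1.44e+14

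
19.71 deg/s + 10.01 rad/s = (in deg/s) 593.2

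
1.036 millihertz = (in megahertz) 1.036e-09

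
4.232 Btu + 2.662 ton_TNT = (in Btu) 1.056e+07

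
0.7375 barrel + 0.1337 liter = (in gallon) 31.01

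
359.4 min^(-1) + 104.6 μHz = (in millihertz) 5990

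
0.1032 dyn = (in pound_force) 2.32e-07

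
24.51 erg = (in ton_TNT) 5.858e-16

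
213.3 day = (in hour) 5119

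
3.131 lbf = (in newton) 13.93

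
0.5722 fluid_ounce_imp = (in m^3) 1.626e-05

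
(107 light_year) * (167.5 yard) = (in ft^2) 1.669e+21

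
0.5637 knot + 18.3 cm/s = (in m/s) 0.473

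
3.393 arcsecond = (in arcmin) 0.05655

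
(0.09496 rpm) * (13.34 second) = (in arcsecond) 2.736e+04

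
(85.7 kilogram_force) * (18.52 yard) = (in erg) 1.423e+11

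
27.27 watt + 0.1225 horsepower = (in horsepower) 0.1591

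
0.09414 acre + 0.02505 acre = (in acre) 0.1192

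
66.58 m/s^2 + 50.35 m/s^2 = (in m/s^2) 116.9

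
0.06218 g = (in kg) 6.218e-05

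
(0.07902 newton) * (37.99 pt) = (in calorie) 0.0002531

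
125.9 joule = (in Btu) 0.1193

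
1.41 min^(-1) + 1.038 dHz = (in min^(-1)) 7.638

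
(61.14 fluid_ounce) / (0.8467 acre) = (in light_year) 5.578e-23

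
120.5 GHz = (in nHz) 1.205e+20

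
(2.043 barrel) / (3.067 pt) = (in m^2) 300.2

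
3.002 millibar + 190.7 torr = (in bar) 0.2572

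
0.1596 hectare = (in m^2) 1596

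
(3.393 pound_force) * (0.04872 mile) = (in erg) 1.183e+10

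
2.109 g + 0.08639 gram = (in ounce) 0.07744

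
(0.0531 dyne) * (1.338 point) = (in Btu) 2.376e-13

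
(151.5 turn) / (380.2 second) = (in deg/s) 143.5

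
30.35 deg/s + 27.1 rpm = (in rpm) 32.16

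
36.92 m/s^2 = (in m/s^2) 36.92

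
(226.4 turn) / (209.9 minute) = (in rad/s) 0.113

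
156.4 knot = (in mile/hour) 180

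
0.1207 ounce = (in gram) 3.422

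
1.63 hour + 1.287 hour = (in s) 1.05e+04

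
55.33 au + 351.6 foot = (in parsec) 0.0002682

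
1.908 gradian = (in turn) 0.00477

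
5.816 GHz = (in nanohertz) 5.816e+18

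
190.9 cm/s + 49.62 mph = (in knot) 46.83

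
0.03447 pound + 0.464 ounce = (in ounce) 1.016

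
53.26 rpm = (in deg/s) 319.6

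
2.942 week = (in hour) 494.3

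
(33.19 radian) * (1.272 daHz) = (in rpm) 4031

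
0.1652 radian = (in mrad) 165.2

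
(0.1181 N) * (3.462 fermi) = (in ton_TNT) 9.772e-26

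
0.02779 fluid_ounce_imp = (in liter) 0.0007896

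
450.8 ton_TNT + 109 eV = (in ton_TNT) 450.8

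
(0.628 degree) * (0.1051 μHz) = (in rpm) 1.1e-08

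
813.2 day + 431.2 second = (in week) 116.2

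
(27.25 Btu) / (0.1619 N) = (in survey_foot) 5.826e+05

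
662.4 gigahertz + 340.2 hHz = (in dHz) 6.624e+12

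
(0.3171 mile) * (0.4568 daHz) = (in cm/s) 2.331e+05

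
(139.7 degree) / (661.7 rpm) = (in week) 5.818e-08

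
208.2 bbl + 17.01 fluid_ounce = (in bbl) 208.2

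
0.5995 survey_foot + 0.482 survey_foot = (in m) 0.3296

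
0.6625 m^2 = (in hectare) 6.625e-05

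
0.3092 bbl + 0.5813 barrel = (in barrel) 0.8905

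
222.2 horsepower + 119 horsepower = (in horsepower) 341.2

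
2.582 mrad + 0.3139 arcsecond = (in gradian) 0.1645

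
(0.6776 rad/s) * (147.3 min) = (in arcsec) 1.235e+09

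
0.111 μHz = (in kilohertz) 1.11e-10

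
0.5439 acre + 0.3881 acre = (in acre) 0.932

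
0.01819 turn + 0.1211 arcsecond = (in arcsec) 2.357e+04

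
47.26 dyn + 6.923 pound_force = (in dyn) 3.08e+06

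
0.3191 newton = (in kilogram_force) 0.03254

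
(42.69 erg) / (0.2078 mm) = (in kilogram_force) 0.002095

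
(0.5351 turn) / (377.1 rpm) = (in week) 1.408e-07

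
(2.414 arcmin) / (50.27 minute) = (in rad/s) 2.328e-07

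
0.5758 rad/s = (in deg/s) 32.99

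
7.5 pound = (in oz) 120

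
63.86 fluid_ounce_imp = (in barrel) 0.01141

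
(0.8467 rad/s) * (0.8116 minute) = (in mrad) 4.123e+04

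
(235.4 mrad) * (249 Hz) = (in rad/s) 58.61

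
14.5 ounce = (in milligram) 4.111e+05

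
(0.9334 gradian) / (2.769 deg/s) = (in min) 0.005056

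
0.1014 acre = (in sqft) 4417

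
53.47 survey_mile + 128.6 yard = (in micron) 8.617e+10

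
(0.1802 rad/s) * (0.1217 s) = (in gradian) 1.396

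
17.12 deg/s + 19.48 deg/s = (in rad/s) 0.6388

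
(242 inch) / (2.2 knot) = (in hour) 0.001509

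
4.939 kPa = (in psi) 0.7163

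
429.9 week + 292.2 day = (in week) 471.6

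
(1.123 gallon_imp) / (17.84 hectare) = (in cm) 2.862e-06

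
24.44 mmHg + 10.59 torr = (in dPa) 4.67e+04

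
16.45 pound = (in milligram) 7.462e+06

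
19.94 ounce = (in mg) 5.653e+05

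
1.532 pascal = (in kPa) 0.001532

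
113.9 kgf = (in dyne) 1.117e+08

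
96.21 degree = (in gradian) 106.9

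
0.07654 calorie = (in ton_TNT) 7.654e-11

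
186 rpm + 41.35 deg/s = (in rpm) 192.9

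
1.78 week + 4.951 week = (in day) 47.12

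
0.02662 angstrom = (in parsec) 8.627e-29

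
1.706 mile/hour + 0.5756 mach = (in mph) 440.1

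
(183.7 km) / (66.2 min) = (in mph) 103.5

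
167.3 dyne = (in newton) 0.001673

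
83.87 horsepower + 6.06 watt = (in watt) 6.255e+04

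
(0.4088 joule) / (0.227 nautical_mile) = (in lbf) 0.0002186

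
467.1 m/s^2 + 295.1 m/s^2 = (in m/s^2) 762.2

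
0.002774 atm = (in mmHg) 2.108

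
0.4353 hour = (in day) 0.01814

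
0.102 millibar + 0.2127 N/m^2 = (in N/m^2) 10.41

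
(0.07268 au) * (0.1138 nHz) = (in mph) 2.768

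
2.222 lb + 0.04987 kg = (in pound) 2.332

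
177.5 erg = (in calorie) 4.242e-06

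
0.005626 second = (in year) 1.784e-10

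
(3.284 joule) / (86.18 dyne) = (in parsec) 1.235e-13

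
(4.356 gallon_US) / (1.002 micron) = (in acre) 4.066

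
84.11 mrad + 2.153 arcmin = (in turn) 0.01349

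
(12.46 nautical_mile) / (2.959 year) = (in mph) 0.0005532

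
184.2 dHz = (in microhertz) 1.842e+07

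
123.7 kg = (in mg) 1.237e+08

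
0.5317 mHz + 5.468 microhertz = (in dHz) 0.005372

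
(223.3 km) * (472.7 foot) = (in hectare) 3217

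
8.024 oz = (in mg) 2.275e+05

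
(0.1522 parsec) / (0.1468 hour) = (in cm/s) 8.887e+14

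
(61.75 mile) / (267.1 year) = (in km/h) 4.247e-05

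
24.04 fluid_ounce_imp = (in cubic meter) 0.0006831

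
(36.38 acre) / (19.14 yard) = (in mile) 5.227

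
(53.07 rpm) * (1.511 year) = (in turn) 4.215e+07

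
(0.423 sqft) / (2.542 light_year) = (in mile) 1.015e-21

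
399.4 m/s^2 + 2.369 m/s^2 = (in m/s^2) 401.8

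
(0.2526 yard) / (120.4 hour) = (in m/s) 5.329e-07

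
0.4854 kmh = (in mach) 0.000396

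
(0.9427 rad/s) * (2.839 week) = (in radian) 1.619e+06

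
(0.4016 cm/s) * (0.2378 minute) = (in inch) 2.256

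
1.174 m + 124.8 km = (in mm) 1.248e+08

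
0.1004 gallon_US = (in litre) 0.3801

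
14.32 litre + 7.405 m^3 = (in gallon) 1960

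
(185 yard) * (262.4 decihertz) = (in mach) 13.04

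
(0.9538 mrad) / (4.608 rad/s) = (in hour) 5.75e-08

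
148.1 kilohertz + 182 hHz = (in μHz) 1.663e+11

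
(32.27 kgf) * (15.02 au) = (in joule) 7.111e+14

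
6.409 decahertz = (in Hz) 64.09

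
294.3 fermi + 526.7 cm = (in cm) 526.7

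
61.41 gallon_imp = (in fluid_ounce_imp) 9826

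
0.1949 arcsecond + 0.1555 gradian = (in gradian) 0.1556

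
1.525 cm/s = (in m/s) 0.01525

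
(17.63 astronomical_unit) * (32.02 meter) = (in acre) 2.087e+10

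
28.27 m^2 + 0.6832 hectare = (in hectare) 0.686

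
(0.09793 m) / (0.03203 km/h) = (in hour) 0.003057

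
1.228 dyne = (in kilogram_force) 1.252e-06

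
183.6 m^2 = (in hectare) 0.01836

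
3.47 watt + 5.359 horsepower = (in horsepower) 5.364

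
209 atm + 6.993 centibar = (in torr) 1.589e+05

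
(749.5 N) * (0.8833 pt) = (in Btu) 0.0002214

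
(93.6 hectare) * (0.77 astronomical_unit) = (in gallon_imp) 2.372e+19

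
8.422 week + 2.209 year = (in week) 123.6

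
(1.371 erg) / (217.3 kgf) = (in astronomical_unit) 4.301e-22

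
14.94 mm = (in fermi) 1.494e+13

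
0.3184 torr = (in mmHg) 0.3184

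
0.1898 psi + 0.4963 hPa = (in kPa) 1.358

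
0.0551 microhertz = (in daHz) 5.51e-09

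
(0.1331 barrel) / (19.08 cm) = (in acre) 2.741e-05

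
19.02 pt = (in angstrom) 6.71e+07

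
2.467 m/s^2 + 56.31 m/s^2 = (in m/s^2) 58.78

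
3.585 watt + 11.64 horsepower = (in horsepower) 11.64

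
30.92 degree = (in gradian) 34.36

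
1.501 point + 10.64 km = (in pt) 3.016e+07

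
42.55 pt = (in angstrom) 1.501e+08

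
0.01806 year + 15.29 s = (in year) 0.01806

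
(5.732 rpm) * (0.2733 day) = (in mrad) 1.417e+07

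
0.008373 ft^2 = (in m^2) 0.0007779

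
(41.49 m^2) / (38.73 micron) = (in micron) 1.071e+12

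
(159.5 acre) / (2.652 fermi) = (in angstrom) 2.434e+30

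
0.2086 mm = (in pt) 0.5913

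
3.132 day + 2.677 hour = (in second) 2.802e+05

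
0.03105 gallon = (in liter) 0.1175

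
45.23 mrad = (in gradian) 2.879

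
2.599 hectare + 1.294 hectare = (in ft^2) 4.19e+05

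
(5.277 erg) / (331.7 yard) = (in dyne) 0.000174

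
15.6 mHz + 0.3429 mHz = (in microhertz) 1.594e+04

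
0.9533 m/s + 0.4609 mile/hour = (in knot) 2.254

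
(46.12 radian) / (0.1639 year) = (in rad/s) 8.923e-06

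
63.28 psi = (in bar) 4.363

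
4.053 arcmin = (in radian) 0.001179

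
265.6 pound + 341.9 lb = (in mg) 2.756e+08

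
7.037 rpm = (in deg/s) 42.22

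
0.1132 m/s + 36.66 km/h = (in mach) 0.03024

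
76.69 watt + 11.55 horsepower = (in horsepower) 11.65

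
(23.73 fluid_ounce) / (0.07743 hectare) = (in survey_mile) 5.632e-10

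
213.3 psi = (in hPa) 1.471e+04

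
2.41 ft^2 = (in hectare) 2.239e-05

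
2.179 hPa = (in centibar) 0.2179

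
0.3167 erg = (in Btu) 3.002e-11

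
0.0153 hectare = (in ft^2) 1647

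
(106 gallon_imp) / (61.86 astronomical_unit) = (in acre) 1.287e-17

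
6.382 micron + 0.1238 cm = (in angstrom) 1.244e+07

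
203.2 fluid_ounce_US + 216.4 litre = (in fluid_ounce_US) 7521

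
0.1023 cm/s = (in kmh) 0.003683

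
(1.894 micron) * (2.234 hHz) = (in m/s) 0.0004231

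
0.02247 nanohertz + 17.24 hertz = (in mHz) 1.724e+04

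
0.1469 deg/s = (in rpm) 0.02448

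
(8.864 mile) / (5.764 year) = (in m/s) 7.848e-05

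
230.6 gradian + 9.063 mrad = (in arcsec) 7.49e+05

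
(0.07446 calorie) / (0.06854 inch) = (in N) 179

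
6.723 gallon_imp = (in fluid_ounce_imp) 1076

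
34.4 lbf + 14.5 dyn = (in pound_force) 34.4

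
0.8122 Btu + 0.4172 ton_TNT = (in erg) 1.746e+16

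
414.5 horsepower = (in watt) 3.091e+05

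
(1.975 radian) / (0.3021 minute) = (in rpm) 1.04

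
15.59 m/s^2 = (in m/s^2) 15.59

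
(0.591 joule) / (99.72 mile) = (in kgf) 3.755e-07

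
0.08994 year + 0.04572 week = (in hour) 795.6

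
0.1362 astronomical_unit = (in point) 5.776e+13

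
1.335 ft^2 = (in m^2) 0.124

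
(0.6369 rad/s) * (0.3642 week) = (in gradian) 8.931e+06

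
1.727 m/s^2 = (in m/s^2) 1.727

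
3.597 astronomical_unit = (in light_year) 5.688e-05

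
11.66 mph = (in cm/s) 521.2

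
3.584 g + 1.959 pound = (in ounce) 31.47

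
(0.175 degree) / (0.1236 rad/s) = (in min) 0.0004119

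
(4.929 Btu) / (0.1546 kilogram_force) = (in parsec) 1.112e-13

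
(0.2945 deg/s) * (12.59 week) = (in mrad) 3.914e+07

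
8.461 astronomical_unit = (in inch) 4.983e+13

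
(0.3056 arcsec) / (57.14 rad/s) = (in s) 2.593e-08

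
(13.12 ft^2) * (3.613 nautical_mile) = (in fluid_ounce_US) 2.758e+08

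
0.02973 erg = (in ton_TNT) 7.106e-19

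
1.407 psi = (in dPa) 9.701e+04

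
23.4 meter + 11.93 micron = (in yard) 25.59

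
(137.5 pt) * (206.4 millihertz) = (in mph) 0.0224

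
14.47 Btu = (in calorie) 3649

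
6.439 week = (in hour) 1082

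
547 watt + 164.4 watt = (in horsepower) 0.954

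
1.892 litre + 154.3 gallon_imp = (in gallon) 185.8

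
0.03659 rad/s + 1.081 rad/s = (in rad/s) 1.118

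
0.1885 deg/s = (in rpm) 0.03142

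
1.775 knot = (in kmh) 3.287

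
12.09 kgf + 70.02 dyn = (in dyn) 1.186e+07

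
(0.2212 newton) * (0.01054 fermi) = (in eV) 14.55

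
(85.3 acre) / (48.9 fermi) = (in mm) 7.059e+21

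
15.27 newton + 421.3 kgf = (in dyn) 4.147e+08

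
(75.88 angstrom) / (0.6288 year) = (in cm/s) 3.827e-14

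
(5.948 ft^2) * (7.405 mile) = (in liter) 6.585e+06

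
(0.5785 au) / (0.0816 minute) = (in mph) 3.954e+10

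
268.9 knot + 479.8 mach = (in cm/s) 1.635e+07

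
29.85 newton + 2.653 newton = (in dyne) 3.25e+06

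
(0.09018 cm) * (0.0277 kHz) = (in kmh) 0.08993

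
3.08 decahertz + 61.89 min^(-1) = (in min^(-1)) 1910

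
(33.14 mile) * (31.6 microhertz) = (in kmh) 6.067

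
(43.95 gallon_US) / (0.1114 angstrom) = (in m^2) 1.493e+10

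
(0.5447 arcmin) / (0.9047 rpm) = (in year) 5.303e-11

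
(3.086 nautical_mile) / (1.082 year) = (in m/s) 0.0001675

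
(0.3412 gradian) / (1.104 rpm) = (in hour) 1.288e-05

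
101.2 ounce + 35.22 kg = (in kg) 38.09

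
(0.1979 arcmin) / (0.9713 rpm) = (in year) 1.795e-11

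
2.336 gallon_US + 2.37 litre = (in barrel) 0.07053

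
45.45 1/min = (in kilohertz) 0.0007575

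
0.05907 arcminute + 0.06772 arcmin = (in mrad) 0.03688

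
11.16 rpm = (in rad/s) 1.169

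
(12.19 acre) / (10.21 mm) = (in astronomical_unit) 3.23e-05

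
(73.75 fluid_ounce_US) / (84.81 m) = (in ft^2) 0.0002768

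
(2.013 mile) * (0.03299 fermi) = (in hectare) 1.069e-17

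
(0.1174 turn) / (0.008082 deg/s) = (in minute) 87.16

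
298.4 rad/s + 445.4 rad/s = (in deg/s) 4.262e+04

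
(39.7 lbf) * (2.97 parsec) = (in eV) 1.01e+38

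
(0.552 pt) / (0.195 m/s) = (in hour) 2.774e-07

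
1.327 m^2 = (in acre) 0.0003279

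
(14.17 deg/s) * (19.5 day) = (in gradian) 2.653e+07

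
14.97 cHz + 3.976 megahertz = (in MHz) 3.976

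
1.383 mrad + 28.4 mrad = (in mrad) 29.78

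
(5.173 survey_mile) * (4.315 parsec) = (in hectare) 1.108e+17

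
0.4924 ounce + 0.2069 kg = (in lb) 0.4869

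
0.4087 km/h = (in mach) 0.0003334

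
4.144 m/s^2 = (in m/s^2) 4.144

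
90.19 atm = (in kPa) 9139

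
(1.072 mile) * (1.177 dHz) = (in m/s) 203.1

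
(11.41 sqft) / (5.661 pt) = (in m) 530.8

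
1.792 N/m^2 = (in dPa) 17.92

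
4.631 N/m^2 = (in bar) 4.631e-05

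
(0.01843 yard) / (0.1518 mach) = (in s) 0.000326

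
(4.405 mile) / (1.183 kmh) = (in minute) 359.6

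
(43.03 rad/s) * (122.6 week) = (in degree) 1.828e+11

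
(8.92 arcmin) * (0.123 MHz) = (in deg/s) 1.829e+04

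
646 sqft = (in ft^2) 646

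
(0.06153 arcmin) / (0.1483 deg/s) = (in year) 2.193e-10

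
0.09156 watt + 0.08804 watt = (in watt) 0.1796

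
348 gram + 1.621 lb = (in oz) 38.21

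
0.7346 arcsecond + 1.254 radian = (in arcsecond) 2.587e+05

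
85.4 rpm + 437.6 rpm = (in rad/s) 54.77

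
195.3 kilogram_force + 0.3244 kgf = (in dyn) 1.918e+08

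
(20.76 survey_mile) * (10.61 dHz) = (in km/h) 1.276e+05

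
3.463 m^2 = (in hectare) 0.0003463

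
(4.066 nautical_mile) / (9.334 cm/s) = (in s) 8.068e+04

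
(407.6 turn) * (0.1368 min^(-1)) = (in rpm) 55.76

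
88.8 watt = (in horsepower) 0.1191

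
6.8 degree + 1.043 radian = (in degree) 66.56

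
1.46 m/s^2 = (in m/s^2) 1.46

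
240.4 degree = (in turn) 0.6678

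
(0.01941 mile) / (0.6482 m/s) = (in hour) 0.01339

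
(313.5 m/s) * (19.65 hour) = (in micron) 2.218e+13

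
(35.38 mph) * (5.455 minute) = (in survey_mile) 3.217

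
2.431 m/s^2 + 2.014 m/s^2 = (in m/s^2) 4.445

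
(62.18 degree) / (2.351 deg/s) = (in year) 8.387e-07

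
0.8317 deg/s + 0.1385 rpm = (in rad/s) 0.02902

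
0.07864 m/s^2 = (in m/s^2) 0.07864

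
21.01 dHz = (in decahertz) 0.2101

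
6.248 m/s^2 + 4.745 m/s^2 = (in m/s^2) 10.99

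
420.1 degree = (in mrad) 7332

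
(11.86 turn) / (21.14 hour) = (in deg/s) 0.0561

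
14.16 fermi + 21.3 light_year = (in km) 2.015e+14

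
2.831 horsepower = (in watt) 2111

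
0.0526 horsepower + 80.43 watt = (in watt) 119.7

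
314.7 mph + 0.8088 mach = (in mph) 930.7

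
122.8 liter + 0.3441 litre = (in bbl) 0.7746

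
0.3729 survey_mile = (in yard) 656.3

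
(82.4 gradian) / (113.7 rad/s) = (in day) 1.318e-07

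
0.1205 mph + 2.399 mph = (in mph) 2.519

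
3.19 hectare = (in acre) 7.883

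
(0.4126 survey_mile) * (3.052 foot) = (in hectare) 0.06177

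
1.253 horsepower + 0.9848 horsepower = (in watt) 1669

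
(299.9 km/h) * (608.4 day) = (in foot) 1.437e+10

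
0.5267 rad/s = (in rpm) 5.03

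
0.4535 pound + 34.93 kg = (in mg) 3.514e+07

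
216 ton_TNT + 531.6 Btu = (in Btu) 8.566e+08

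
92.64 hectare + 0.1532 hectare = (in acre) 229.3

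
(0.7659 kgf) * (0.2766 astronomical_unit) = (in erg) 3.108e+18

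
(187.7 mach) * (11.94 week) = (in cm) 4.615e+13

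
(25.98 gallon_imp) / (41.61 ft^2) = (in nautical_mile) 1.65e-05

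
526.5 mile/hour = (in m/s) 235.4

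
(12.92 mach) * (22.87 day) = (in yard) 9.507e+09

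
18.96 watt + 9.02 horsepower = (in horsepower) 9.045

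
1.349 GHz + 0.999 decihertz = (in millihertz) 1.349e+12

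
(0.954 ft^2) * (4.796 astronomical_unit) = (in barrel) 4e+11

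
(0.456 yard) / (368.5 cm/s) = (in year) 3.588e-09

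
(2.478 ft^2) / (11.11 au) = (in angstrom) 0.001385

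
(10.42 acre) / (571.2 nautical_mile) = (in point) 113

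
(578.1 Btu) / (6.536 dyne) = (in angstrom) 9.332e+19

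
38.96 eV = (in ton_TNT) 1.492e-27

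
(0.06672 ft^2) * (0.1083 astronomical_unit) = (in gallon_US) 2.653e+10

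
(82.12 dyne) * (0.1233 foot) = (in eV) 1.926e+14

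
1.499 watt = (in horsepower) 0.00201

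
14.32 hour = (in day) 0.5967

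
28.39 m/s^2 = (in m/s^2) 28.39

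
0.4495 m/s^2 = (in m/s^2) 0.4495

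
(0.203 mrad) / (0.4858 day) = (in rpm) 4.618e-08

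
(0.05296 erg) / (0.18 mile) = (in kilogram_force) 1.864e-12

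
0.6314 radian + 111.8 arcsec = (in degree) 36.21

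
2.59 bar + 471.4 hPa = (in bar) 3.061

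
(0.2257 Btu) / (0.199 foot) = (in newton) 3926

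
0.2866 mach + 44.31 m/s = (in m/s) 141.9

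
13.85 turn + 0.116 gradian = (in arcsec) 1.795e+07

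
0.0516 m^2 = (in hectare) 5.16e-06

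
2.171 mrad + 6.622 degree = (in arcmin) 404.8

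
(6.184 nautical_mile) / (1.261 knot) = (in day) 0.2043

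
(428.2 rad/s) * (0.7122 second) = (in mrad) 3.05e+05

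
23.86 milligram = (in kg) 2.386e-05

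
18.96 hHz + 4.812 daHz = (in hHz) 19.44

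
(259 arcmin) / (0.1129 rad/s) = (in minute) 0.01112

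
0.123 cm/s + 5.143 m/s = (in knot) 10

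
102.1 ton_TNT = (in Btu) 4.049e+08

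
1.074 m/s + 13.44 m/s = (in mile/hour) 32.47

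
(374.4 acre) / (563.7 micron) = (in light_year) 2.841e-07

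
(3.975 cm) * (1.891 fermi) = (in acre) 1.857e-20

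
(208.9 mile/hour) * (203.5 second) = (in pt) 5.387e+07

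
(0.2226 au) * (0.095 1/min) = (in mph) 1.179e+08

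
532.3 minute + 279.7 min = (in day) 0.5639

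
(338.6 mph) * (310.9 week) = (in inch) 1.121e+12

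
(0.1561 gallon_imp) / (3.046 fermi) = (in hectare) 2.33e+07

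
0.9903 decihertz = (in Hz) 0.09903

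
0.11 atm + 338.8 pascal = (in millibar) 114.8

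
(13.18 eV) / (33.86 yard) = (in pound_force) 1.533e-20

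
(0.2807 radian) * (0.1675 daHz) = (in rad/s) 0.4702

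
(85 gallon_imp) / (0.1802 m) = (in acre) 0.0005299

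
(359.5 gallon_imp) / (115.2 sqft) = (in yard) 0.167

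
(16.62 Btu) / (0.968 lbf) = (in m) 4072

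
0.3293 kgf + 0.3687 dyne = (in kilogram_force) 0.3293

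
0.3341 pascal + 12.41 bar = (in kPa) 1241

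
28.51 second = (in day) 0.00033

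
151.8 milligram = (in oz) 0.005355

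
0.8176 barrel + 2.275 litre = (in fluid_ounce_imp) 4655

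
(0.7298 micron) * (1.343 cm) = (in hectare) 9.801e-13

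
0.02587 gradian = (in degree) 0.02328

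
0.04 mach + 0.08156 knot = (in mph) 30.56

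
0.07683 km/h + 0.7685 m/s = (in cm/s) 78.98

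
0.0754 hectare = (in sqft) 8116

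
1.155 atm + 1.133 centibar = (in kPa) 118.2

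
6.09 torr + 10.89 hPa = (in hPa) 19.01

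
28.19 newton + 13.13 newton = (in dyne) 4.132e+06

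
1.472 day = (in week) 0.2103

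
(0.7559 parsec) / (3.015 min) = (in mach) 3.787e+11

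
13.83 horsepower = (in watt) 1.031e+04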